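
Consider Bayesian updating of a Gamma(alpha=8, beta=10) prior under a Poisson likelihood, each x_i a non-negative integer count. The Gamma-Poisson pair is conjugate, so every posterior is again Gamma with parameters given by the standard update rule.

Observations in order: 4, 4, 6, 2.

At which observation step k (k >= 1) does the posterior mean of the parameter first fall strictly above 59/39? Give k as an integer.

obs 1: x=4 → posterior Gamma(12, 11)
obs 2: x=4 → posterior Gamma(16, 12)
obs 3: x=6 → posterior Gamma(22, 13)
obs 4: x=2 → posterior Gamma(24, 14)

k = 3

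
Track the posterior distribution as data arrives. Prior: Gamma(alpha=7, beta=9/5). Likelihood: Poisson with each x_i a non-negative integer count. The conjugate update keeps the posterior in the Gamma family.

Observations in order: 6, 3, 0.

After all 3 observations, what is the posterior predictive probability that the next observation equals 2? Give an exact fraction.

obs 1: x=6 → posterior Gamma(13, 14/5)
obs 2: x=3 → posterior Gamma(16, 19/5)
obs 3: x=0 → posterior Gamma(16, 24/5)

41196354289213362300518400/210457284365172120330305161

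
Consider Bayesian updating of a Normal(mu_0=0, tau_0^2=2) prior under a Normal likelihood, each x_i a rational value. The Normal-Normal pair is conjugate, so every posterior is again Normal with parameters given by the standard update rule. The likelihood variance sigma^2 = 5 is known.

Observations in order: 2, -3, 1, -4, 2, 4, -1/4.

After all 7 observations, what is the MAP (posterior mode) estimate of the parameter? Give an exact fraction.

obs 1: x=2 → posterior Normal(4/7, 10/7)
obs 2: x=-3 → posterior Normal(-2/9, 10/9)
obs 3: x=1 → posterior Normal(0, 10/11)
obs 4: x=-4 → posterior Normal(-8/13, 10/13)
obs 5: x=2 → posterior Normal(-4/15, 2/3)
obs 6: x=4 → posterior Normal(4/17, 10/17)
obs 7: x=-1/4 → posterior Normal(7/38, 10/19)

7/38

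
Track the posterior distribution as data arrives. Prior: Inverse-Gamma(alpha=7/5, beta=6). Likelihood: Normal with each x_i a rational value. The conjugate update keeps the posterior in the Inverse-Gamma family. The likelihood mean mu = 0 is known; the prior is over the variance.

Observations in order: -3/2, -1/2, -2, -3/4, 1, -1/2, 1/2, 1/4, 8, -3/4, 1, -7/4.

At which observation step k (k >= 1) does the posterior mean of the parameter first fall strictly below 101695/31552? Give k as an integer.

obs 1: x=-3/2 → posterior Inverse-Gamma(19/10, 57/8)
obs 2: x=-1/2 → posterior Inverse-Gamma(12/5, 29/4)
obs 3: x=-2 → posterior Inverse-Gamma(29/10, 37/4)
obs 4: x=-3/4 → posterior Inverse-Gamma(17/5, 305/32)
obs 5: x=1 → posterior Inverse-Gamma(39/10, 321/32)
obs 6: x=-1/2 → posterior Inverse-Gamma(22/5, 325/32)
obs 7: x=1/2 → posterior Inverse-Gamma(49/10, 329/32)
obs 8: x=1/4 → posterior Inverse-Gamma(27/5, 165/16)
obs 9: x=8 → posterior Inverse-Gamma(59/10, 677/16)
obs 10: x=-3/4 → posterior Inverse-Gamma(32/5, 1363/32)
obs 11: x=1 → posterior Inverse-Gamma(69/10, 1379/32)
obs 12: x=-7/4 → posterior Inverse-Gamma(37/5, 357/8)

k = 6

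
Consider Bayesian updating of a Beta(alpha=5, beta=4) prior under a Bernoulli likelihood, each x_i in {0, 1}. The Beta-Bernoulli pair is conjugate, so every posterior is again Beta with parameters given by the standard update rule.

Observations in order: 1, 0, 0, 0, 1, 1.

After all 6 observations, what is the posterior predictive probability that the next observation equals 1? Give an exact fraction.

8/15

obs 1: x=1 → posterior Beta(6, 4)
obs 2: x=0 → posterior Beta(6, 5)
obs 3: x=0 → posterior Beta(6, 6)
obs 4: x=0 → posterior Beta(6, 7)
obs 5: x=1 → posterior Beta(7, 7)
obs 6: x=1 → posterior Beta(8, 7)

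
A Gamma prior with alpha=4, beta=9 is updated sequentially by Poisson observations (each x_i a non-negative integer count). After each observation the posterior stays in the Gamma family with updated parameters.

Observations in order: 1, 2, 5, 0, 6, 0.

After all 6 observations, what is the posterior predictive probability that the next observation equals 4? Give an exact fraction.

obs 1: x=1 → posterior Gamma(5, 10)
obs 2: x=2 → posterior Gamma(7, 11)
obs 3: x=5 → posterior Gamma(12, 12)
obs 4: x=0 → posterior Gamma(12, 13)
obs 5: x=6 → posterior Gamma(18, 14)
obs 6: x=0 → posterior Gamma(18, 15)

8845182902011871337890625/309485009821345068724781056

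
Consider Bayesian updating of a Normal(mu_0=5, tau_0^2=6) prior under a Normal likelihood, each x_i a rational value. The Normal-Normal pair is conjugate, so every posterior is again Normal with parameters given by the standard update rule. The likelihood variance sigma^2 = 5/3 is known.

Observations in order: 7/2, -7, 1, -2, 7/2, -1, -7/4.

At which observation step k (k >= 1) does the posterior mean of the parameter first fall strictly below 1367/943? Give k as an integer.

obs 1: x=7/2 → posterior Normal(88/23, 30/23)
obs 2: x=-7 → posterior Normal(-38/41, 30/41)
obs 3: x=1 → posterior Normal(-20/59, 30/59)
obs 4: x=-2 → posterior Normal(-8/11, 30/77)
obs 5: x=7/2 → posterior Normal(7/95, 6/19)
obs 6: x=-1 → posterior Normal(-11/113, 30/113)
obs 7: x=-7/4 → posterior Normal(-85/262, 30/131)

k = 2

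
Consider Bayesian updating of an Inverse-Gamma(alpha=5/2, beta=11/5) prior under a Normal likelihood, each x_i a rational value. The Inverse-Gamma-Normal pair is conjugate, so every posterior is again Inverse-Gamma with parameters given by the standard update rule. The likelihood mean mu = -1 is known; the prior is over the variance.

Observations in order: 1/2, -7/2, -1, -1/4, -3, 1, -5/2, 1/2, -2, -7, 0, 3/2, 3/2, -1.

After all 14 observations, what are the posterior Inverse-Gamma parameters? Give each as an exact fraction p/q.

alpha=19/2, beta=6117/160

obs 1: x=1/2 → posterior Inverse-Gamma(3, 133/40)
obs 2: x=-7/2 → posterior Inverse-Gamma(7/2, 129/20)
obs 3: x=-1 → posterior Inverse-Gamma(4, 129/20)
obs 4: x=-1/4 → posterior Inverse-Gamma(9/2, 1077/160)
obs 5: x=-3 → posterior Inverse-Gamma(5, 1397/160)
obs 6: x=1 → posterior Inverse-Gamma(11/2, 1717/160)
obs 7: x=-5/2 → posterior Inverse-Gamma(6, 1897/160)
obs 8: x=1/2 → posterior Inverse-Gamma(13/2, 2077/160)
obs 9: x=-2 → posterior Inverse-Gamma(7, 2157/160)
obs 10: x=-7 → posterior Inverse-Gamma(15/2, 5037/160)
obs 11: x=0 → posterior Inverse-Gamma(8, 5117/160)
obs 12: x=3/2 → posterior Inverse-Gamma(17/2, 5617/160)
obs 13: x=3/2 → posterior Inverse-Gamma(9, 6117/160)
obs 14: x=-1 → posterior Inverse-Gamma(19/2, 6117/160)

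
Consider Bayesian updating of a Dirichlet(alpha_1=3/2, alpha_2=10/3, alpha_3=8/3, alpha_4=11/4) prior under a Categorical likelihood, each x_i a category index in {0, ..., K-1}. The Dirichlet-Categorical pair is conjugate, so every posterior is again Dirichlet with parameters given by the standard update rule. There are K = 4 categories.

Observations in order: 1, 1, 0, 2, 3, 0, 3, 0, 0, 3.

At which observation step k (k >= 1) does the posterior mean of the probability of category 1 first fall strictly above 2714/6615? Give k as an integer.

k = 2

obs 1: x=1 → posterior Dirichlet(3/2, 13/3, 8/3, 11/4)
obs 2: x=1 → posterior Dirichlet(3/2, 16/3, 8/3, 11/4)
obs 3: x=0 → posterior Dirichlet(5/2, 16/3, 8/3, 11/4)
obs 4: x=2 → posterior Dirichlet(5/2, 16/3, 11/3, 11/4)
obs 5: x=3 → posterior Dirichlet(5/2, 16/3, 11/3, 15/4)
obs 6: x=0 → posterior Dirichlet(7/2, 16/3, 11/3, 15/4)
obs 7: x=3 → posterior Dirichlet(7/2, 16/3, 11/3, 19/4)
obs 8: x=0 → posterior Dirichlet(9/2, 16/3, 11/3, 19/4)
obs 9: x=0 → posterior Dirichlet(11/2, 16/3, 11/3, 19/4)
obs 10: x=3 → posterior Dirichlet(11/2, 16/3, 11/3, 23/4)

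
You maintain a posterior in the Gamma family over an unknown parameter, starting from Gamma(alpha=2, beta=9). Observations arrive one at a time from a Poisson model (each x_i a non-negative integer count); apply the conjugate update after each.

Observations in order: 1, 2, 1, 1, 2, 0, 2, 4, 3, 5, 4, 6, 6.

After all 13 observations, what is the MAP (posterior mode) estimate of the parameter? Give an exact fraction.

19/11

obs 1: x=1 → posterior Gamma(3, 10)
obs 2: x=2 → posterior Gamma(5, 11)
obs 3: x=1 → posterior Gamma(6, 12)
obs 4: x=1 → posterior Gamma(7, 13)
obs 5: x=2 → posterior Gamma(9, 14)
obs 6: x=0 → posterior Gamma(9, 15)
obs 7: x=2 → posterior Gamma(11, 16)
obs 8: x=4 → posterior Gamma(15, 17)
obs 9: x=3 → posterior Gamma(18, 18)
obs 10: x=5 → posterior Gamma(23, 19)
obs 11: x=4 → posterior Gamma(27, 20)
obs 12: x=6 → posterior Gamma(33, 21)
obs 13: x=6 → posterior Gamma(39, 22)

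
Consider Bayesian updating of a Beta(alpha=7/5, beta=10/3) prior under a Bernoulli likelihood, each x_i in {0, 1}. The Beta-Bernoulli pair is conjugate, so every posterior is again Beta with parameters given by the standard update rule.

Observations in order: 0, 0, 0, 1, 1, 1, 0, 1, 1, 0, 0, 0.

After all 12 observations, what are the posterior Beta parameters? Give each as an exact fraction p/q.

obs 1: x=0 → posterior Beta(7/5, 13/3)
obs 2: x=0 → posterior Beta(7/5, 16/3)
obs 3: x=0 → posterior Beta(7/5, 19/3)
obs 4: x=1 → posterior Beta(12/5, 19/3)
obs 5: x=1 → posterior Beta(17/5, 19/3)
obs 6: x=1 → posterior Beta(22/5, 19/3)
obs 7: x=0 → posterior Beta(22/5, 22/3)
obs 8: x=1 → posterior Beta(27/5, 22/3)
obs 9: x=1 → posterior Beta(32/5, 22/3)
obs 10: x=0 → posterior Beta(32/5, 25/3)
obs 11: x=0 → posterior Beta(32/5, 28/3)
obs 12: x=0 → posterior Beta(32/5, 31/3)

alpha=32/5, beta=31/3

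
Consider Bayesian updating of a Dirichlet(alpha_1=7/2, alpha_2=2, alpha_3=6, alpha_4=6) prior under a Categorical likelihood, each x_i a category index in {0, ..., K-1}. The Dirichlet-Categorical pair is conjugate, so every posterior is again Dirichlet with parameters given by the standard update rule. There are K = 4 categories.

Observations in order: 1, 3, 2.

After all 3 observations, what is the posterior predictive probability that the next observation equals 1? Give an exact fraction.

6/41

obs 1: x=1 → posterior Dirichlet(7/2, 3, 6, 6)
obs 2: x=3 → posterior Dirichlet(7/2, 3, 6, 7)
obs 3: x=2 → posterior Dirichlet(7/2, 3, 7, 7)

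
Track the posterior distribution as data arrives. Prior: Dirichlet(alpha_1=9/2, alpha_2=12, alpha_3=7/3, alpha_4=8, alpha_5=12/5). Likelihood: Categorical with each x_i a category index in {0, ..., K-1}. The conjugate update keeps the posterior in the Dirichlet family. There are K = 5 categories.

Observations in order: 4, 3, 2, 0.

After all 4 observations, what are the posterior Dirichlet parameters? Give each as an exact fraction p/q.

alpha_1=11/2, alpha_2=12, alpha_3=10/3, alpha_4=9, alpha_5=17/5

obs 1: x=4 → posterior Dirichlet(9/2, 12, 7/3, 8, 17/5)
obs 2: x=3 → posterior Dirichlet(9/2, 12, 7/3, 9, 17/5)
obs 3: x=2 → posterior Dirichlet(9/2, 12, 10/3, 9, 17/5)
obs 4: x=0 → posterior Dirichlet(11/2, 12, 10/3, 9, 17/5)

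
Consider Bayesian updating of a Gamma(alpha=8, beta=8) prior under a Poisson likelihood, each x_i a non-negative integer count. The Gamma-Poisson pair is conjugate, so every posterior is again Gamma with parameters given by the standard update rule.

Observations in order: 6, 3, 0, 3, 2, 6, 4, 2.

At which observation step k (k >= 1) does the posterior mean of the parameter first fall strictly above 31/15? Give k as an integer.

obs 1: x=6 → posterior Gamma(14, 9)
obs 2: x=3 → posterior Gamma(17, 10)
obs 3: x=0 → posterior Gamma(17, 11)
obs 4: x=3 → posterior Gamma(20, 12)
obs 5: x=2 → posterior Gamma(22, 13)
obs 6: x=6 → posterior Gamma(28, 14)
obs 7: x=4 → posterior Gamma(32, 15)
obs 8: x=2 → posterior Gamma(34, 16)

k = 7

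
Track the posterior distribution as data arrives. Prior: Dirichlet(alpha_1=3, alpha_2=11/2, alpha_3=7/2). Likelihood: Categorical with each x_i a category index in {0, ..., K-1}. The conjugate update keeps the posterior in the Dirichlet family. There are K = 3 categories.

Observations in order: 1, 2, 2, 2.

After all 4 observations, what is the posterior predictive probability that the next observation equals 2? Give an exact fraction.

13/32

obs 1: x=1 → posterior Dirichlet(3, 13/2, 7/2)
obs 2: x=2 → posterior Dirichlet(3, 13/2, 9/2)
obs 3: x=2 → posterior Dirichlet(3, 13/2, 11/2)
obs 4: x=2 → posterior Dirichlet(3, 13/2, 13/2)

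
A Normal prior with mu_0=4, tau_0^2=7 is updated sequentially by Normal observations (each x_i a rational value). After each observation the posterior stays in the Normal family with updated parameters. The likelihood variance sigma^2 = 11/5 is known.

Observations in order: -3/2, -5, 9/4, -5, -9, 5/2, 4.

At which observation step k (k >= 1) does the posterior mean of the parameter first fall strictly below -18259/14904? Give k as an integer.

k = 2

obs 1: x=-3/2 → posterior Normal(-17/92, 77/46)
obs 2: x=-5 → posterior Normal(-367/162, 77/81)
obs 3: x=9/4 → posterior Normal(-419/464, 77/116)
obs 4: x=-5 → posterior Normal(-1119/604, 77/151)
obs 5: x=-9 → posterior Normal(-793/248, 77/186)
obs 6: x=5/2 → posterior Normal(-2029/884, 77/221)
obs 7: x=4 → posterior Normal(-1469/1024, 77/256)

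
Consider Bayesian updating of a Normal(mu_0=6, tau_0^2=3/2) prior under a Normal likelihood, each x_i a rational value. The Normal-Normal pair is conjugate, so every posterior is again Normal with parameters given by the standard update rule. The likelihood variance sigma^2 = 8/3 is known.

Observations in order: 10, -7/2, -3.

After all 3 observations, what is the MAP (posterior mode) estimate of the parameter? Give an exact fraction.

255/86

obs 1: x=10 → posterior Normal(186/25, 24/25)
obs 2: x=-7/2 → posterior Normal(309/68, 12/17)
obs 3: x=-3 → posterior Normal(255/86, 24/43)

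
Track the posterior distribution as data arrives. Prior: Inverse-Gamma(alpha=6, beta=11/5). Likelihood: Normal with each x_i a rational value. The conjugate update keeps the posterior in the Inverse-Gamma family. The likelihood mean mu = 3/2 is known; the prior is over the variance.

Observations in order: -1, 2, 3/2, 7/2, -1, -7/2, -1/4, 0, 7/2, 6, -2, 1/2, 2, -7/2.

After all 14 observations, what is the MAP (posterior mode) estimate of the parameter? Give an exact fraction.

obs 1: x=-1 → posterior Inverse-Gamma(13/2, 213/40)
obs 2: x=2 → posterior Inverse-Gamma(7, 109/20)
obs 3: x=3/2 → posterior Inverse-Gamma(15/2, 109/20)
obs 4: x=7/2 → posterior Inverse-Gamma(8, 149/20)
obs 5: x=-1 → posterior Inverse-Gamma(17/2, 423/40)
obs 6: x=-7/2 → posterior Inverse-Gamma(9, 923/40)
obs 7: x=-1/4 → posterior Inverse-Gamma(19/2, 3937/160)
obs 8: x=0 → posterior Inverse-Gamma(10, 4117/160)
obs 9: x=7/2 → posterior Inverse-Gamma(21/2, 4437/160)
obs 10: x=6 → posterior Inverse-Gamma(11, 6057/160)
obs 11: x=-2 → posterior Inverse-Gamma(23/2, 7037/160)
obs 12: x=1/2 → posterior Inverse-Gamma(12, 7117/160)
obs 13: x=2 → posterior Inverse-Gamma(25/2, 7137/160)
obs 14: x=-7/2 → posterior Inverse-Gamma(13, 9137/160)

9137/2240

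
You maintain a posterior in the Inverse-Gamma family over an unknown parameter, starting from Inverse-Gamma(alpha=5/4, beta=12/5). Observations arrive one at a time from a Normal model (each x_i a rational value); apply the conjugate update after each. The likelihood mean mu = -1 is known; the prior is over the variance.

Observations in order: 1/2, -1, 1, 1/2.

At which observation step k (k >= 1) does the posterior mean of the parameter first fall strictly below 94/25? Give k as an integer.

k = 2

obs 1: x=1/2 → posterior Inverse-Gamma(7/4, 141/40)
obs 2: x=-1 → posterior Inverse-Gamma(9/4, 141/40)
obs 3: x=1 → posterior Inverse-Gamma(11/4, 221/40)
obs 4: x=1/2 → posterior Inverse-Gamma(13/4, 133/20)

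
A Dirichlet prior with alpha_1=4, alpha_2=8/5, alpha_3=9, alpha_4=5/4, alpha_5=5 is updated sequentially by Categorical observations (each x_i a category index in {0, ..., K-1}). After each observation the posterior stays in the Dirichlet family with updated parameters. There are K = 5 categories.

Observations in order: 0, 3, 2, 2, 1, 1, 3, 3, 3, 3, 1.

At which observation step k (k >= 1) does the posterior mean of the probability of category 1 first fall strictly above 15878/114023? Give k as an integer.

obs 1: x=0 → posterior Dirichlet(5, 8/5, 9, 5/4, 5)
obs 2: x=3 → posterior Dirichlet(5, 8/5, 9, 9/4, 5)
obs 3: x=2 → posterior Dirichlet(5, 8/5, 10, 9/4, 5)
obs 4: x=2 → posterior Dirichlet(5, 8/5, 11, 9/4, 5)
obs 5: x=1 → posterior Dirichlet(5, 13/5, 11, 9/4, 5)
obs 6: x=1 → posterior Dirichlet(5, 18/5, 11, 9/4, 5)
obs 7: x=3 → posterior Dirichlet(5, 18/5, 11, 13/4, 5)
obs 8: x=3 → posterior Dirichlet(5, 18/5, 11, 17/4, 5)
obs 9: x=3 → posterior Dirichlet(5, 18/5, 11, 21/4, 5)
obs 10: x=3 → posterior Dirichlet(5, 18/5, 11, 25/4, 5)
obs 11: x=1 → posterior Dirichlet(5, 23/5, 11, 25/4, 5)

k = 11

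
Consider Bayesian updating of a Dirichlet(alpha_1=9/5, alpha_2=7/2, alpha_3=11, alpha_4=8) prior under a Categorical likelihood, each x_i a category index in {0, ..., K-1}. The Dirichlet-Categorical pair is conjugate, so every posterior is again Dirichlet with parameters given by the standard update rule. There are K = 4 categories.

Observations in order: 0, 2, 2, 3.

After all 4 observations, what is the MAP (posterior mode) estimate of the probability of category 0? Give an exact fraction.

obs 1: x=0 → posterior Dirichlet(14/5, 7/2, 11, 8)
obs 2: x=2 → posterior Dirichlet(14/5, 7/2, 12, 8)
obs 3: x=2 → posterior Dirichlet(14/5, 7/2, 13, 8)
obs 4: x=3 → posterior Dirichlet(14/5, 7/2, 13, 9)

2/27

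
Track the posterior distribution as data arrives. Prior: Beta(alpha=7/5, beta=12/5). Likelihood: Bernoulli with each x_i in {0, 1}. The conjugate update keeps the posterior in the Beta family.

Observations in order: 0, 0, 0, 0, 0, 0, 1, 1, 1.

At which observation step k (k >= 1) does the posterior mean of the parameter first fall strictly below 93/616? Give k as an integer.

k = 6

obs 1: x=0 → posterior Beta(7/5, 17/5)
obs 2: x=0 → posterior Beta(7/5, 22/5)
obs 3: x=0 → posterior Beta(7/5, 27/5)
obs 4: x=0 → posterior Beta(7/5, 32/5)
obs 5: x=0 → posterior Beta(7/5, 37/5)
obs 6: x=0 → posterior Beta(7/5, 42/5)
obs 7: x=1 → posterior Beta(12/5, 42/5)
obs 8: x=1 → posterior Beta(17/5, 42/5)
obs 9: x=1 → posterior Beta(22/5, 42/5)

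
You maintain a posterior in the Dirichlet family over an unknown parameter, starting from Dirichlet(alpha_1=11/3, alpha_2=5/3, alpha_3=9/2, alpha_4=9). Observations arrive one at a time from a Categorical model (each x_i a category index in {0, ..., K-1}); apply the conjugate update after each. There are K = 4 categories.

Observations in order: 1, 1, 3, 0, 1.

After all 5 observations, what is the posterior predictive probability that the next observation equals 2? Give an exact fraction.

obs 1: x=1 → posterior Dirichlet(11/3, 8/3, 9/2, 9)
obs 2: x=1 → posterior Dirichlet(11/3, 11/3, 9/2, 9)
obs 3: x=3 → posterior Dirichlet(11/3, 11/3, 9/2, 10)
obs 4: x=0 → posterior Dirichlet(14/3, 11/3, 9/2, 10)
obs 5: x=1 → posterior Dirichlet(14/3, 14/3, 9/2, 10)

27/143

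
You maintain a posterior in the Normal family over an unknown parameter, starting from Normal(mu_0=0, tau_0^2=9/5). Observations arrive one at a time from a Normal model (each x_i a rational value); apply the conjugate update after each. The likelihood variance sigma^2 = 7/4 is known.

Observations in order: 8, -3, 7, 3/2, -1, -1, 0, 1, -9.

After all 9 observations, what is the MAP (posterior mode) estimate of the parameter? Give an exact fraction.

obs 1: x=8 → posterior Normal(288/71, 63/71)
obs 2: x=-3 → posterior Normal(180/107, 63/107)
obs 3: x=7 → posterior Normal(432/143, 63/143)
obs 4: x=3/2 → posterior Normal(486/179, 63/179)
obs 5: x=-1 → posterior Normal(90/43, 63/215)
obs 6: x=-1 → posterior Normal(414/251, 63/251)
obs 7: x=0 → posterior Normal(414/287, 9/41)
obs 8: x=1 → posterior Normal(450/323, 63/323)
obs 9: x=-9 → posterior Normal(126/359, 63/359)

126/359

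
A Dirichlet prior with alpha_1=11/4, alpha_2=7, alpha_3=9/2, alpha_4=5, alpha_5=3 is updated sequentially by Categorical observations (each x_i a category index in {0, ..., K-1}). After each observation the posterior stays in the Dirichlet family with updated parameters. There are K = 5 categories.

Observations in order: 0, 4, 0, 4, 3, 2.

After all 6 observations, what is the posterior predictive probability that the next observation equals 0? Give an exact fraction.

19/113

obs 1: x=0 → posterior Dirichlet(15/4, 7, 9/2, 5, 3)
obs 2: x=4 → posterior Dirichlet(15/4, 7, 9/2, 5, 4)
obs 3: x=0 → posterior Dirichlet(19/4, 7, 9/2, 5, 4)
obs 4: x=4 → posterior Dirichlet(19/4, 7, 9/2, 5, 5)
obs 5: x=3 → posterior Dirichlet(19/4, 7, 9/2, 6, 5)
obs 6: x=2 → posterior Dirichlet(19/4, 7, 11/2, 6, 5)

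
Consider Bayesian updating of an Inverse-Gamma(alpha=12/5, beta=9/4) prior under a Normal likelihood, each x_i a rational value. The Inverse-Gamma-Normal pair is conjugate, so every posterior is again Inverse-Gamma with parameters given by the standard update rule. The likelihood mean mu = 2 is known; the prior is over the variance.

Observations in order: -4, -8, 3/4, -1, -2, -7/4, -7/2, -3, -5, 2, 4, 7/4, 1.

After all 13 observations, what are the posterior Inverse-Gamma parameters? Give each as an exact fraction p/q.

alpha=89/10, beta=4647/32

obs 1: x=-4 → posterior Inverse-Gamma(29/10, 81/4)
obs 2: x=-8 → posterior Inverse-Gamma(17/5, 281/4)
obs 3: x=3/4 → posterior Inverse-Gamma(39/10, 2273/32)
obs 4: x=-1 → posterior Inverse-Gamma(22/5, 2417/32)
obs 5: x=-2 → posterior Inverse-Gamma(49/10, 2673/32)
obs 6: x=-7/4 → posterior Inverse-Gamma(27/5, 1449/16)
obs 7: x=-7/2 → posterior Inverse-Gamma(59/10, 1691/16)
obs 8: x=-3 → posterior Inverse-Gamma(32/5, 1891/16)
obs 9: x=-5 → posterior Inverse-Gamma(69/10, 2283/16)
obs 10: x=2 → posterior Inverse-Gamma(37/5, 2283/16)
obs 11: x=4 → posterior Inverse-Gamma(79/10, 2315/16)
obs 12: x=7/4 → posterior Inverse-Gamma(42/5, 4631/32)
obs 13: x=1 → posterior Inverse-Gamma(89/10, 4647/32)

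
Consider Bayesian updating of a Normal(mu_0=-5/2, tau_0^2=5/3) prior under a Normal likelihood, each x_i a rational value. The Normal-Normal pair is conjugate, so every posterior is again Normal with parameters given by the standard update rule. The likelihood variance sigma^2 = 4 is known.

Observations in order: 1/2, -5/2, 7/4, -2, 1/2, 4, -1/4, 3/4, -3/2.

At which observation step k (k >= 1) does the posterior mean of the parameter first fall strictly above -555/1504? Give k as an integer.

k = 8

obs 1: x=1/2 → posterior Normal(-55/34, 20/17)
obs 2: x=-5/2 → posterior Normal(-20/11, 10/11)
obs 3: x=7/4 → posterior Normal(-125/108, 20/27)
obs 4: x=-2 → posterior Normal(-165/128, 5/8)
obs 5: x=1/2 → posterior Normal(-155/148, 20/37)
obs 6: x=4 → posterior Normal(-25/56, 10/21)
obs 7: x=-1/4 → posterior Normal(-20/47, 20/47)
obs 8: x=3/4 → posterior Normal(-5/16, 5/13)
obs 9: x=-3/2 → posterior Normal(-5/12, 20/57)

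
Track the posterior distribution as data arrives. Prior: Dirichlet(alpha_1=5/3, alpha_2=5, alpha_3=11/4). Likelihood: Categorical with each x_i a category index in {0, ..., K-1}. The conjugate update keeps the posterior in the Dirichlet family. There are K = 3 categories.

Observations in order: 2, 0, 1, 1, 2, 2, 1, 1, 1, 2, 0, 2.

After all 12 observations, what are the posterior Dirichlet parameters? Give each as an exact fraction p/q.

alpha_1=11/3, alpha_2=10, alpha_3=31/4

obs 1: x=2 → posterior Dirichlet(5/3, 5, 15/4)
obs 2: x=0 → posterior Dirichlet(8/3, 5, 15/4)
obs 3: x=1 → posterior Dirichlet(8/3, 6, 15/4)
obs 4: x=1 → posterior Dirichlet(8/3, 7, 15/4)
obs 5: x=2 → posterior Dirichlet(8/3, 7, 19/4)
obs 6: x=2 → posterior Dirichlet(8/3, 7, 23/4)
obs 7: x=1 → posterior Dirichlet(8/3, 8, 23/4)
obs 8: x=1 → posterior Dirichlet(8/3, 9, 23/4)
obs 9: x=1 → posterior Dirichlet(8/3, 10, 23/4)
obs 10: x=2 → posterior Dirichlet(8/3, 10, 27/4)
obs 11: x=0 → posterior Dirichlet(11/3, 10, 27/4)
obs 12: x=2 → posterior Dirichlet(11/3, 10, 31/4)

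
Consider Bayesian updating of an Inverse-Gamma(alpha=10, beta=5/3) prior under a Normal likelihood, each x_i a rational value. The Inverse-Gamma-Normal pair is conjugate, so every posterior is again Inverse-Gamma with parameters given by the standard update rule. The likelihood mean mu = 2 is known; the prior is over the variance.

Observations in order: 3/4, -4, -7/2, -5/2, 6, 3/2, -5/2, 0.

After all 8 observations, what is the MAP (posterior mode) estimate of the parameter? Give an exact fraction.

obs 1: x=3/4 → posterior Inverse-Gamma(21/2, 235/96)
obs 2: x=-4 → posterior Inverse-Gamma(11, 1963/96)
obs 3: x=-7/2 → posterior Inverse-Gamma(23/2, 3415/96)
obs 4: x=-5/2 → posterior Inverse-Gamma(12, 4387/96)
obs 5: x=6 → posterior Inverse-Gamma(25/2, 5155/96)
obs 6: x=3/2 → posterior Inverse-Gamma(13, 5167/96)
obs 7: x=-5/2 → posterior Inverse-Gamma(27/2, 6139/96)
obs 8: x=0 → posterior Inverse-Gamma(14, 6331/96)

6331/1440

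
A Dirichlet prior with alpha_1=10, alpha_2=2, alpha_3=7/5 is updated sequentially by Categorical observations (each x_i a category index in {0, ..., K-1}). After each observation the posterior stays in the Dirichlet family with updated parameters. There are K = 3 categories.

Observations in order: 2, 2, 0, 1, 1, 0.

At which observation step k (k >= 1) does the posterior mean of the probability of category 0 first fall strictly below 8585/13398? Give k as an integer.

obs 1: x=2 → posterior Dirichlet(10, 2, 12/5)
obs 2: x=2 → posterior Dirichlet(10, 2, 17/5)
obs 3: x=0 → posterior Dirichlet(11, 2, 17/5)
obs 4: x=1 → posterior Dirichlet(11, 3, 17/5)
obs 5: x=1 → posterior Dirichlet(11, 4, 17/5)
obs 6: x=0 → posterior Dirichlet(12, 4, 17/5)

k = 4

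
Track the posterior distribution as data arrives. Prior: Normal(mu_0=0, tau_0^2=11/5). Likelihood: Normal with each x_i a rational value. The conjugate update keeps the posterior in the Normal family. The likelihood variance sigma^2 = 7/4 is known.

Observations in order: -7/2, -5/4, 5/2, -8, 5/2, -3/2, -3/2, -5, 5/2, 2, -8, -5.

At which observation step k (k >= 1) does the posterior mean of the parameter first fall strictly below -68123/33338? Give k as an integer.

k = 4

obs 1: x=-7/2 → posterior Normal(-154/79, 77/79)
obs 2: x=-5/4 → posterior Normal(-209/123, 77/123)
obs 3: x=5/2 → posterior Normal(-99/167, 77/167)
obs 4: x=-8 → posterior Normal(-451/211, 77/211)
obs 5: x=5/2 → posterior Normal(-341/255, 77/255)
obs 6: x=-3/2 → posterior Normal(-407/299, 77/299)
obs 7: x=-3/2 → posterior Normal(-473/343, 11/49)
obs 8: x=-5 → posterior Normal(-77/43, 77/387)
obs 9: x=5/2 → posterior Normal(-583/431, 77/431)
obs 10: x=2 → posterior Normal(-99/95, 77/475)
obs 11: x=-8 → posterior Normal(-847/519, 77/519)
obs 12: x=-5 → posterior Normal(-1067/563, 77/563)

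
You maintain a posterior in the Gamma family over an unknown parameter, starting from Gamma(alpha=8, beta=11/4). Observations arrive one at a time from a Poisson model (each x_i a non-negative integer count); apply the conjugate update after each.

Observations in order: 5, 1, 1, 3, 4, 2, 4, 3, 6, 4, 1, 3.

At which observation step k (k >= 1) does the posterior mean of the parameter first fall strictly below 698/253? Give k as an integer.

obs 1: x=5 → posterior Gamma(13, 15/4)
obs 2: x=1 → posterior Gamma(14, 19/4)
obs 3: x=1 → posterior Gamma(15, 23/4)
obs 4: x=3 → posterior Gamma(18, 27/4)
obs 5: x=4 → posterior Gamma(22, 31/4)
obs 6: x=2 → posterior Gamma(24, 35/4)
obs 7: x=4 → posterior Gamma(28, 39/4)
obs 8: x=3 → posterior Gamma(31, 43/4)
obs 9: x=6 → posterior Gamma(37, 47/4)
obs 10: x=4 → posterior Gamma(41, 51/4)
obs 11: x=1 → posterior Gamma(42, 55/4)
obs 12: x=3 → posterior Gamma(45, 59/4)

k = 3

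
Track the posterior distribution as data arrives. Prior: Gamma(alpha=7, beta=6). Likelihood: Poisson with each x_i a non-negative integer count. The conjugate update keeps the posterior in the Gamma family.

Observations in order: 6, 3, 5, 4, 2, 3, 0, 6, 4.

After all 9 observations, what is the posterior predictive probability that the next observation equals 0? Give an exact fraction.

110573323209400121422731899656355381011962890625/1461501637330902918203684832716283019655932542976

obs 1: x=6 → posterior Gamma(13, 7)
obs 2: x=3 → posterior Gamma(16, 8)
obs 3: x=5 → posterior Gamma(21, 9)
obs 4: x=4 → posterior Gamma(25, 10)
obs 5: x=2 → posterior Gamma(27, 11)
obs 6: x=3 → posterior Gamma(30, 12)
obs 7: x=0 → posterior Gamma(30, 13)
obs 8: x=6 → posterior Gamma(36, 14)
obs 9: x=4 → posterior Gamma(40, 15)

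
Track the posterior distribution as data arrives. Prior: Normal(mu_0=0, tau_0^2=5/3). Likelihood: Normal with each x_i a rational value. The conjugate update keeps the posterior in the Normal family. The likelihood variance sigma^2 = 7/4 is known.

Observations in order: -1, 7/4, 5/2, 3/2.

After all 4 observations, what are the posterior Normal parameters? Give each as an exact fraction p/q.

mu_0=95/101, tau_0^2=35/101

obs 1: x=-1 → posterior Normal(-20/41, 35/41)
obs 2: x=7/4 → posterior Normal(15/61, 35/61)
obs 3: x=5/2 → posterior Normal(65/81, 35/81)
obs 4: x=3/2 → posterior Normal(95/101, 35/101)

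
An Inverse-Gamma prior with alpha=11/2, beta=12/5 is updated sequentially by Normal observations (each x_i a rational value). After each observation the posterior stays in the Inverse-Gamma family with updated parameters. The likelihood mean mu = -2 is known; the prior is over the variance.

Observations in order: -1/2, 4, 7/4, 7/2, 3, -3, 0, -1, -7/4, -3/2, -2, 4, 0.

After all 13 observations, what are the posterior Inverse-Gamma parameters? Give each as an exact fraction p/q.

obs 1: x=-1/2 → posterior Inverse-Gamma(6, 141/40)
obs 2: x=4 → posterior Inverse-Gamma(13/2, 861/40)
obs 3: x=7/4 → posterior Inverse-Gamma(7, 4569/160)
obs 4: x=7/2 → posterior Inverse-Gamma(15/2, 6989/160)
obs 5: x=3 → posterior Inverse-Gamma(8, 8989/160)
obs 6: x=-3 → posterior Inverse-Gamma(17/2, 9069/160)
obs 7: x=0 → posterior Inverse-Gamma(9, 9389/160)
obs 8: x=-1 → posterior Inverse-Gamma(19/2, 9469/160)
obs 9: x=-7/4 → posterior Inverse-Gamma(10, 4737/80)
obs 10: x=-3/2 → posterior Inverse-Gamma(21/2, 4747/80)
obs 11: x=-2 → posterior Inverse-Gamma(11, 4747/80)
obs 12: x=4 → posterior Inverse-Gamma(23/2, 6187/80)
obs 13: x=0 → posterior Inverse-Gamma(12, 6347/80)

alpha=12, beta=6347/80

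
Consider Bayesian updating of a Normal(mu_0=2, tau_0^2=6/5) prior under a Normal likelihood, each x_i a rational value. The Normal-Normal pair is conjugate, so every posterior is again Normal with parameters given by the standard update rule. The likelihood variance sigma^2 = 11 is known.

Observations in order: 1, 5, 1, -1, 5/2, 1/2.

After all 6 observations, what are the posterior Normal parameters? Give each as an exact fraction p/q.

mu_0=164/91, tau_0^2=66/91

obs 1: x=1 → posterior Normal(116/61, 66/61)
obs 2: x=5 → posterior Normal(146/67, 66/67)
obs 3: x=1 → posterior Normal(152/73, 66/73)
obs 4: x=-1 → posterior Normal(146/79, 66/79)
obs 5: x=5/2 → posterior Normal(161/85, 66/85)
obs 6: x=1/2 → posterior Normal(164/91, 66/91)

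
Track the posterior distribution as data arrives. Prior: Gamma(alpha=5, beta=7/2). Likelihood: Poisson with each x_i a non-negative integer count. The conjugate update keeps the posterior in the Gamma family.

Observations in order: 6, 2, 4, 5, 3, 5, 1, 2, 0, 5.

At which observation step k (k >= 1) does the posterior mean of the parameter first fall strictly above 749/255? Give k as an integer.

obs 1: x=6 → posterior Gamma(11, 9/2)
obs 2: x=2 → posterior Gamma(13, 11/2)
obs 3: x=4 → posterior Gamma(17, 13/2)
obs 4: x=5 → posterior Gamma(22, 15/2)
obs 5: x=3 → posterior Gamma(25, 17/2)
obs 6: x=5 → posterior Gamma(30, 19/2)
obs 7: x=1 → posterior Gamma(31, 21/2)
obs 8: x=2 → posterior Gamma(33, 23/2)
obs 9: x=0 → posterior Gamma(33, 25/2)
obs 10: x=5 → posterior Gamma(38, 27/2)

k = 5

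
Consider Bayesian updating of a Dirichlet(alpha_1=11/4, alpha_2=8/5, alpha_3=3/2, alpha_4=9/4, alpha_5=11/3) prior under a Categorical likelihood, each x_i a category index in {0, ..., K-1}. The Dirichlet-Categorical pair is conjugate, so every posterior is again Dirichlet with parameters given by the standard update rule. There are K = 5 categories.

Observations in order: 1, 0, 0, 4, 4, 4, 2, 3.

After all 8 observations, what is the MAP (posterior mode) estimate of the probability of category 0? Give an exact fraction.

225/886

obs 1: x=1 → posterior Dirichlet(11/4, 13/5, 3/2, 9/4, 11/3)
obs 2: x=0 → posterior Dirichlet(15/4, 13/5, 3/2, 9/4, 11/3)
obs 3: x=0 → posterior Dirichlet(19/4, 13/5, 3/2, 9/4, 11/3)
obs 4: x=4 → posterior Dirichlet(19/4, 13/5, 3/2, 9/4, 14/3)
obs 5: x=4 → posterior Dirichlet(19/4, 13/5, 3/2, 9/4, 17/3)
obs 6: x=4 → posterior Dirichlet(19/4, 13/5, 3/2, 9/4, 20/3)
obs 7: x=2 → posterior Dirichlet(19/4, 13/5, 5/2, 9/4, 20/3)
obs 8: x=3 → posterior Dirichlet(19/4, 13/5, 5/2, 13/4, 20/3)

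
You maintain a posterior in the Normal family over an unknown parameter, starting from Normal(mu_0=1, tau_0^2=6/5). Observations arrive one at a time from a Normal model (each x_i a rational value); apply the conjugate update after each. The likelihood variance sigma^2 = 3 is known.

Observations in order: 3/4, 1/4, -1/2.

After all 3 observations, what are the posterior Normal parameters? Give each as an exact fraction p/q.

obs 1: x=3/4 → posterior Normal(13/14, 6/7)
obs 2: x=1/4 → posterior Normal(7/9, 2/3)
obs 3: x=-1/2 → posterior Normal(6/11, 6/11)

mu_0=6/11, tau_0^2=6/11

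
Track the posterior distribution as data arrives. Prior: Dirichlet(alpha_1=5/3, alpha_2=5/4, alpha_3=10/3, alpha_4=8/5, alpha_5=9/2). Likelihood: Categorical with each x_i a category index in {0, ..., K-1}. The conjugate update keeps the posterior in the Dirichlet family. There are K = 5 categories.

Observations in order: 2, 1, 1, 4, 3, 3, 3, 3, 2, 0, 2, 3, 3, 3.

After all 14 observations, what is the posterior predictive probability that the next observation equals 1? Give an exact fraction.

obs 1: x=2 → posterior Dirichlet(5/3, 5/4, 13/3, 8/5, 9/2)
obs 2: x=1 → posterior Dirichlet(5/3, 9/4, 13/3, 8/5, 9/2)
obs 3: x=1 → posterior Dirichlet(5/3, 13/4, 13/3, 8/5, 9/2)
obs 4: x=4 → posterior Dirichlet(5/3, 13/4, 13/3, 8/5, 11/2)
obs 5: x=3 → posterior Dirichlet(5/3, 13/4, 13/3, 13/5, 11/2)
obs 6: x=3 → posterior Dirichlet(5/3, 13/4, 13/3, 18/5, 11/2)
obs 7: x=3 → posterior Dirichlet(5/3, 13/4, 13/3, 23/5, 11/2)
obs 8: x=3 → posterior Dirichlet(5/3, 13/4, 13/3, 28/5, 11/2)
obs 9: x=2 → posterior Dirichlet(5/3, 13/4, 16/3, 28/5, 11/2)
obs 10: x=0 → posterior Dirichlet(8/3, 13/4, 16/3, 28/5, 11/2)
obs 11: x=2 → posterior Dirichlet(8/3, 13/4, 19/3, 28/5, 11/2)
obs 12: x=3 → posterior Dirichlet(8/3, 13/4, 19/3, 33/5, 11/2)
obs 13: x=3 → posterior Dirichlet(8/3, 13/4, 19/3, 38/5, 11/2)
obs 14: x=3 → posterior Dirichlet(8/3, 13/4, 19/3, 43/5, 11/2)

65/527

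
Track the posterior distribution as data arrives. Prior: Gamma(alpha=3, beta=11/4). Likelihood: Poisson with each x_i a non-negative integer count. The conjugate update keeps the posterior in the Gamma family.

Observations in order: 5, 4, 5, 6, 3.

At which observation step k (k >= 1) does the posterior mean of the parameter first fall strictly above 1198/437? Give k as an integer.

k = 3

obs 1: x=5 → posterior Gamma(8, 15/4)
obs 2: x=4 → posterior Gamma(12, 19/4)
obs 3: x=5 → posterior Gamma(17, 23/4)
obs 4: x=6 → posterior Gamma(23, 27/4)
obs 5: x=3 → posterior Gamma(26, 31/4)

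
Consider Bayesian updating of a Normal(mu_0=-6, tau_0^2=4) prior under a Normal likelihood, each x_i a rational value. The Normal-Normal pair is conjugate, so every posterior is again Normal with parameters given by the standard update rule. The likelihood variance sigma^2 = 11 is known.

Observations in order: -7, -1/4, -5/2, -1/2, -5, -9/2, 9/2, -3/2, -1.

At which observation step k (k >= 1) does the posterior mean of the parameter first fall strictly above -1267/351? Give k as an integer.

obs 1: x=-7 → posterior Normal(-94/15, 44/15)
obs 2: x=-1/4 → posterior Normal(-5, 44/19)
obs 3: x=-5/2 → posterior Normal(-105/23, 44/23)
obs 4: x=-1/2 → posterior Normal(-107/27, 44/27)
obs 5: x=-5 → posterior Normal(-127/31, 44/31)
obs 6: x=-9/2 → posterior Normal(-29/7, 44/35)
obs 7: x=9/2 → posterior Normal(-127/39, 44/39)
obs 8: x=-3/2 → posterior Normal(-133/43, 44/43)
obs 9: x=-1 → posterior Normal(-137/47, 44/47)

k = 7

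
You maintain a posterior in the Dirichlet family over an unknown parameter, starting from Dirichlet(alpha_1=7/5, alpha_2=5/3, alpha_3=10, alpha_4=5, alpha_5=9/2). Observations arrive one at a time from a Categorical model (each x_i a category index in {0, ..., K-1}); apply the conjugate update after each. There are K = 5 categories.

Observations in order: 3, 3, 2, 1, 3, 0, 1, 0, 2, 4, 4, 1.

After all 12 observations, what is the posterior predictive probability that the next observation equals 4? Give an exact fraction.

obs 1: x=3 → posterior Dirichlet(7/5, 5/3, 10, 6, 9/2)
obs 2: x=3 → posterior Dirichlet(7/5, 5/3, 10, 7, 9/2)
obs 3: x=2 → posterior Dirichlet(7/5, 5/3, 11, 7, 9/2)
obs 4: x=1 → posterior Dirichlet(7/5, 8/3, 11, 7, 9/2)
obs 5: x=3 → posterior Dirichlet(7/5, 8/3, 11, 8, 9/2)
obs 6: x=0 → posterior Dirichlet(12/5, 8/3, 11, 8, 9/2)
obs 7: x=1 → posterior Dirichlet(12/5, 11/3, 11, 8, 9/2)
obs 8: x=0 → posterior Dirichlet(17/5, 11/3, 11, 8, 9/2)
obs 9: x=2 → posterior Dirichlet(17/5, 11/3, 12, 8, 9/2)
obs 10: x=4 → posterior Dirichlet(17/5, 11/3, 12, 8, 11/2)
obs 11: x=4 → posterior Dirichlet(17/5, 11/3, 12, 8, 13/2)
obs 12: x=1 → posterior Dirichlet(17/5, 14/3, 12, 8, 13/2)

195/1037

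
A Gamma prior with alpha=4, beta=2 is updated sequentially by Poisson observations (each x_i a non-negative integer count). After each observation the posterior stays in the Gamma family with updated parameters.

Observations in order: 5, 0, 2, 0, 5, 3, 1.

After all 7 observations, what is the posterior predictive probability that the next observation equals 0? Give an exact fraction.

12157665459056928801/100000000000000000000

obs 1: x=5 → posterior Gamma(9, 3)
obs 2: x=0 → posterior Gamma(9, 4)
obs 3: x=2 → posterior Gamma(11, 5)
obs 4: x=0 → posterior Gamma(11, 6)
obs 5: x=5 → posterior Gamma(16, 7)
obs 6: x=3 → posterior Gamma(19, 8)
obs 7: x=1 → posterior Gamma(20, 9)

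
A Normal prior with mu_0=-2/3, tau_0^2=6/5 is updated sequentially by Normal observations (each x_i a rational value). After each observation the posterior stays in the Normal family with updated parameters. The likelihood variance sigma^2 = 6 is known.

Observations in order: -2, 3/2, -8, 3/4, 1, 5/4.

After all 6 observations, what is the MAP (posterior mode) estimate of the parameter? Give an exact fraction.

-53/66

obs 1: x=-2 → posterior Normal(-8/9, 1)
obs 2: x=3/2 → posterior Normal(-23/42, 6/7)
obs 3: x=-8 → posterior Normal(-71/48, 3/4)
obs 4: x=3/4 → posterior Normal(-133/108, 2/3)
obs 5: x=1 → posterior Normal(-121/120, 3/5)
obs 6: x=5/4 → posterior Normal(-53/66, 6/11)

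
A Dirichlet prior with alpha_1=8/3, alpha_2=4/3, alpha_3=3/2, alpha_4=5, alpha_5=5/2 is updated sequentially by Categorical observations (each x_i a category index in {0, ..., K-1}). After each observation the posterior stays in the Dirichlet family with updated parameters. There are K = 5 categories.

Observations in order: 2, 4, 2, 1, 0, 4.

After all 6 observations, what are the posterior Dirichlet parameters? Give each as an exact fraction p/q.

obs 1: x=2 → posterior Dirichlet(8/3, 4/3, 5/2, 5, 5/2)
obs 2: x=4 → posterior Dirichlet(8/3, 4/3, 5/2, 5, 7/2)
obs 3: x=2 → posterior Dirichlet(8/3, 4/3, 7/2, 5, 7/2)
obs 4: x=1 → posterior Dirichlet(8/3, 7/3, 7/2, 5, 7/2)
obs 5: x=0 → posterior Dirichlet(11/3, 7/3, 7/2, 5, 7/2)
obs 6: x=4 → posterior Dirichlet(11/3, 7/3, 7/2, 5, 9/2)

alpha_1=11/3, alpha_2=7/3, alpha_3=7/2, alpha_4=5, alpha_5=9/2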